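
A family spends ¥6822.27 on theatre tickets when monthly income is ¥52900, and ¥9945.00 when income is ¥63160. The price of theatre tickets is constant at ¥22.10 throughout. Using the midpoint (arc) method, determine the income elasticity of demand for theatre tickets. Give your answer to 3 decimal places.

With a constant price, Q₁ = 6822.27/22.10 = 308.700 and Q₂ = 9945.00/22.10 = 450.000 (equivalently, work directly with expenditure since P cancels).
Midpoint %ΔQ = (9945.00 − 6822.27)/8383.64 = 0.37248; midpoint %ΔI = (63160 − 52900)/58030 = 0.17681.
η = 0.37248 / 0.17681 = 2.107.

2.107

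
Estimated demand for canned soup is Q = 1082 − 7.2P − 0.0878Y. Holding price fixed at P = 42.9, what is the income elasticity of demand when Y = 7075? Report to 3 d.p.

At P = 42.9, Y = 7075: Q = 151.935.
Holding P constant, ∂Q/∂Y = −0.0878.
η_Y = (∂Q/∂Y)·(Y/Q) = -0.0878 × (7075/151.935) = -4.088.

-4.088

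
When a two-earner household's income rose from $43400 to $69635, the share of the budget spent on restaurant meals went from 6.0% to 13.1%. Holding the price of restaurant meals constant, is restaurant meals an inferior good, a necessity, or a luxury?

The budget share rises as income rises, so η > 1.

luxury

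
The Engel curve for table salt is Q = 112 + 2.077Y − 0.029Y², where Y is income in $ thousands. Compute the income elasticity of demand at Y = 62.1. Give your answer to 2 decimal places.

At Y = 62.1: Q = 129.1458.
dQ/dY = 2.077 − 0.058Y = -1.52480.
η = (dQ/dY)·(Y/Q) = -1.52480 × (62.1/129.1458) = -0.73.

-0.73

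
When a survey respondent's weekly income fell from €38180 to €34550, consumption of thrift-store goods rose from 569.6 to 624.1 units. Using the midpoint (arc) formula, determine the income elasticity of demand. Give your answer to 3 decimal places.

ΔQ = 624.1 − 569.6 = 54.5; midpoint Q̄ = (569.6 + 624.1)/2 = 596.85.
ΔI = 34550 − 38180 = -3630; midpoint Ī = (38180 + 34550)/2 = 36365.
η = (ΔQ/Q̄) ÷ (ΔI/Ī) = (54.5/596.85) ÷ (-3630/36365) = -0.915.

-0.915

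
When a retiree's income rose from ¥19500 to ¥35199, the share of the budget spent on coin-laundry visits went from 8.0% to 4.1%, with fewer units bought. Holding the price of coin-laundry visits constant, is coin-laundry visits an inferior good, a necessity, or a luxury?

Quantity demanded falls as income rises, so η < 0.

inferior good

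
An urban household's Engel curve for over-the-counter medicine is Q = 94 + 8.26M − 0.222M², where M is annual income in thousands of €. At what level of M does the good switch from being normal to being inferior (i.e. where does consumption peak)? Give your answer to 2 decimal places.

18.60

dQ/dM = 8.26 − 0.444M.
The good is inferior where dQ/dM < 0. Setting dQ/dM = 0 gives M = 8.26 / 0.444 = 18.60.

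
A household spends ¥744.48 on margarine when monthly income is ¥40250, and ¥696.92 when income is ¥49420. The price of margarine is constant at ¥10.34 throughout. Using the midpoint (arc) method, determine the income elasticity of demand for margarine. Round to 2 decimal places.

-0.32

With a constant price, Q₁ = 744.48/10.34 = 72.000 and Q₂ = 696.92/10.34 = 67.400 (equivalently, work directly with expenditure since P cancels).
Midpoint %ΔQ = (696.92 − 744.48)/720.70 = -0.06599; midpoint %ΔI = (49420 − 40250)/44835 = 0.20453.
η = -0.06599 / 0.20453 = -0.32.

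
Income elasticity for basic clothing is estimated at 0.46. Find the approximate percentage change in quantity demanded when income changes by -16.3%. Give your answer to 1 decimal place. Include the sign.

-7.5%

%ΔQ ≈ η × %ΔI = 0.46 × (-16.3%) = -7.5%.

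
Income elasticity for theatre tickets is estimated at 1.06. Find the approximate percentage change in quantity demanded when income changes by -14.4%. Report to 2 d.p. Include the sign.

%ΔQ ≈ η × %ΔI = 1.06 × (-14.4%) = -15.26%.

-15.26%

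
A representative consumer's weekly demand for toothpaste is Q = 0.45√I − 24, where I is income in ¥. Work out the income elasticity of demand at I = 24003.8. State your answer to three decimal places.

0.762

At I = 24003.8: Q = 45.719.
dQ/dI = 0.45/(2√I) = 0.00145225 at this income.
η = (dQ/dI)·(I/Q) = 0.00145225 × (24003.8/45.719) = 0.762.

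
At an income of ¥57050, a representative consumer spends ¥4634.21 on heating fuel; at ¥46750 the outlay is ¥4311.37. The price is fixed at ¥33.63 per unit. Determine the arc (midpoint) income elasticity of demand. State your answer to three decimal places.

0.364

With a constant price, Q₁ = 4634.21/33.63 = 137.800 and Q₂ = 4311.37/33.63 = 128.200 (equivalently, work directly with expenditure since P cancels).
Midpoint %ΔQ = (4311.37 − 4634.21)/4472.79 = -0.07218; midpoint %ΔI = (46750 − 57050)/51900 = -0.19846.
η = -0.07218 / -0.19846 = 0.364.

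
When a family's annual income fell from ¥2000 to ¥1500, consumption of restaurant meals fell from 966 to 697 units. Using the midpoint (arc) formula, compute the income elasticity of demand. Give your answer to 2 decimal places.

ΔQ = 697 − 966 = -269; midpoint Q̄ = (966 + 697)/2 = 831.5.
ΔI = 1500 − 2000 = -500; midpoint Ī = (2000 + 1500)/2 = 1750.
η = (ΔQ/Q̄) ÷ (ΔI/Ī) = (-269/831.5) ÷ (-500/1750) = 1.13.

1.13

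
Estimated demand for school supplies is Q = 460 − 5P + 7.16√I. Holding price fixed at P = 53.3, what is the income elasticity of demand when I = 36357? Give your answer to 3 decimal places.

At P = 53.3, I = 36357: Q = 1558.734.
Holding P constant, ∂Q/∂I = 7.16/(2√I) = 0.0187754.
η_I = (∂Q/∂I)·(I/Q) = 0.0187754 × (36357/1558.734) = 0.438.

0.438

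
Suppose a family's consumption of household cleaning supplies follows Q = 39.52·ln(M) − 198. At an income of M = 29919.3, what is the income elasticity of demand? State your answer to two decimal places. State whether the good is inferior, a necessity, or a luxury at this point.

0.19 (necessity)

At M = 29919.3: Q = 209.303.
dQ/dM = 39.52/M = 0.00132089 at this income.
η = (dQ/dM)·(M/Q) = 0.00132089 × (29919.3/209.303) = 0.19.
Since 0 < η < 1, the good is a necessity.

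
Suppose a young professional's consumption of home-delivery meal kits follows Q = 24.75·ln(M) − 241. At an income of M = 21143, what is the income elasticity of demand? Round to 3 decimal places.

4.511

At M = 21143: Q = 5.487.
dQ/dM = 24.75/M = 0.0011706 at this income.
η = (dQ/dM)·(M/Q) = 0.0011706 × (21143/5.487) = 4.511.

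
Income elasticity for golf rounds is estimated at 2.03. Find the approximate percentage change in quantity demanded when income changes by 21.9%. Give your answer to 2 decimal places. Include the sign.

44.46%

%ΔQ ≈ η × %ΔI = 2.03 × 21.9% = 44.46%.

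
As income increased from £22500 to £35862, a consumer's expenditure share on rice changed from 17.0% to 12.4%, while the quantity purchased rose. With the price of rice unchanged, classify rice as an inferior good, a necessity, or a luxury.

necessity

Quantity rises but the budget share falls as income rises, so 0 < η < 1.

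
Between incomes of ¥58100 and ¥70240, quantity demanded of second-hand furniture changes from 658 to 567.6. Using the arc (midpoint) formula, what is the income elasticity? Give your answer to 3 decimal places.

ΔQ = 567.6 − 658 = -90.4; midpoint Q̄ = (658 + 567.6)/2 = 612.8.
ΔI = 70240 − 58100 = 12140; midpoint Ī = (58100 + 70240)/2 = 64170.
η = (ΔQ/Q̄) ÷ (ΔI/Ī) = (-90.4/612.8) ÷ (12140/64170) = -0.780.

-0.780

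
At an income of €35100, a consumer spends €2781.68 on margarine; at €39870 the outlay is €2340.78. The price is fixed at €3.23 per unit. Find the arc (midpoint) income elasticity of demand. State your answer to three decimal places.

With a constant price, Q₁ = 2781.68/3.23 = 861.201 and Q₂ = 2340.78/3.23 = 724.700 (equivalently, work directly with expenditure since P cancels).
Midpoint %ΔQ = (2340.78 − 2781.68)/2561.23 = -0.17214; midpoint %ΔI = (39870 − 35100)/37485 = 0.12725.
η = -0.17214 / 0.12725 = -1.353.

-1.353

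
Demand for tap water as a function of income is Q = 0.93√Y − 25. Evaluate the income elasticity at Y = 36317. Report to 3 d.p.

0.582

At Y = 36317: Q = 152.230.
dQ/dY = 0.93/(2√Y) = 0.00244005 at this income.
η = (dQ/dY)·(Y/Q) = 0.00244005 × (36317/152.230) = 0.582.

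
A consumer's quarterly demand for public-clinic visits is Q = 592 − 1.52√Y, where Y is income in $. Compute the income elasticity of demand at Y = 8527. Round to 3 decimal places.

At Y = 8527: Q = 451.641.
dQ/dY = -1.52/(2√Y) = -0.0082303 at this income.
η = (dQ/dY)·(Y/Q) = -0.0082303 × (8527/451.641) = -0.155.

-0.155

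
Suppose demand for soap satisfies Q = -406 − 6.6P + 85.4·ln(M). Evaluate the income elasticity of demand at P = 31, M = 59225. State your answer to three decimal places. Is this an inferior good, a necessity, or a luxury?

0.260 (necessity)

At P = 31, M = 59225: Q = 327.869.
Holding P constant, ∂Q/∂M = 85.4/M = 0.00144196.
η_M = (∂Q/∂M)·(M/Q) = 0.00144196 × (59225/327.869) = 0.260.
Since 0 < η < 1, this is a necessity.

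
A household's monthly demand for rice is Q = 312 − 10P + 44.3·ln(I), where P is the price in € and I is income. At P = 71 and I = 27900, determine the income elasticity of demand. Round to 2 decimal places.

0.80

At P = 71, I = 27900: Q = 55.472.
Holding P constant, ∂Q/∂I = 44.3/I = 0.00158781.
η_I = (∂Q/∂I)·(I/Q) = 0.00158781 × (27900/55.472) = 0.80.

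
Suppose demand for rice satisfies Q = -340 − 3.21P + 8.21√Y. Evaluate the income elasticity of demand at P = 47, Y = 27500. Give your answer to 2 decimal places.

At P = 47, Y = 27500: Q = 870.604.
Holding P constant, ∂Q/∂Y = 8.21/(2√Y) = 0.0247541.
η_Y = (∂Q/∂Y)·(Y/Q) = 0.0247541 × (27500/870.604) = 0.78.

0.78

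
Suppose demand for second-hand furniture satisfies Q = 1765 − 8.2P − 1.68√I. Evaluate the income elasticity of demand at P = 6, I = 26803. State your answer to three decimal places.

At P = 6, I = 26803: Q = 1440.757.
Holding P constant, ∂Q/∂I = -1.68/(2√I) = -0.00513083.
η_I = (∂Q/∂I)·(I/Q) = -0.00513083 × (26803/1440.757) = -0.095.

-0.095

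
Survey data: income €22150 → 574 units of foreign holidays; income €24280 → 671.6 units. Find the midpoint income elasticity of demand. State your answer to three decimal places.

1.708

ΔQ = 671.6 − 574 = 97.6; midpoint Q̄ = (574 + 671.6)/2 = 622.8.
ΔI = 24280 − 22150 = 2130; midpoint Ī = (22150 + 24280)/2 = 23215.
η = (ΔQ/Q̄) ÷ (ΔI/Ī) = (97.6/622.8) ÷ (2130/23215) = 1.708.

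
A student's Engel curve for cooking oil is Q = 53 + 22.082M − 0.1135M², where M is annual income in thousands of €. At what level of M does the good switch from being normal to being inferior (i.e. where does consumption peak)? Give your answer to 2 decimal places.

dQ/dM = 22.082 − 0.227M.
The good is inferior where dQ/dM < 0. Setting dQ/dM = 0 gives M = 22.082 / 0.227 = 97.28.

97.28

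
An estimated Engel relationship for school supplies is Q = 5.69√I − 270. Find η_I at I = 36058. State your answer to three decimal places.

At I = 36058: Q = 810.471.
dQ/dI = 5.69/(2√I) = 0.0149824 at this income.
η = (dQ/dI)·(I/Q) = 0.0149824 × (36058/810.471) = 0.667.

0.667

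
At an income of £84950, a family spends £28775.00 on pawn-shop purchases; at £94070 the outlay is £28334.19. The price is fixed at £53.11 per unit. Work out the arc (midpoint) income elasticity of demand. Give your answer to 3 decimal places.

-0.152

With a constant price, Q₁ = 28775.00/53.11 = 541.800 and Q₂ = 28334.19/53.11 = 533.500 (equivalently, work directly with expenditure since P cancels).
Midpoint %ΔQ = (28334.19 − 28775.00)/28554.60 = -0.01544; midpoint %ΔI = (94070 − 84950)/89510 = 0.10189.
η = -0.01544 / 0.10189 = -0.152.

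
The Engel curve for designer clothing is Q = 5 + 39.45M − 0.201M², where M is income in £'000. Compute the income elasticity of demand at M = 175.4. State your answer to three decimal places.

At M = 175.4: Q = 740.7328.
dQ/dM = 39.45 − 0.402M = -31.06080.
η = (dQ/dM)·(M/Q) = -31.06080 × (175.4/740.7328) = -7.355.

-7.355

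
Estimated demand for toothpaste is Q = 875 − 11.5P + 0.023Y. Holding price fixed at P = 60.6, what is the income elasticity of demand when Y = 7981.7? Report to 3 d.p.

At P = 60.6, Y = 7981.7: Q = 361.679.
Holding P constant, ∂Q/∂Y = 0.023.
η_Y = (∂Q/∂Y)·(Y/Q) = 0.023 × (7981.7/361.679) = 0.508.

0.508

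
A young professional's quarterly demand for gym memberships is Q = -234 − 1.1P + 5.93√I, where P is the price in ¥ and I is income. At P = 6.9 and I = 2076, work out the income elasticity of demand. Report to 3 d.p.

At P = 6.9, I = 2076: Q = 28.599.
Holding P constant, ∂Q/∂I = 5.93/(2√I) = 0.0650745.
η_I = (∂Q/∂I)·(I/Q) = 0.0650745 × (2076/28.599) = 4.724.

4.724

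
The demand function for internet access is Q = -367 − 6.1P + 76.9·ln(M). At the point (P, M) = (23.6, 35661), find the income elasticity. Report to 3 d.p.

At P = 23.6, M = 35661: Q = 295.091.
Holding P constant, ∂Q/∂M = 76.9/M = 0.00215642.
η_M = (∂Q/∂M)·(M/Q) = 0.00215642 × (35661/295.091) = 0.261.

0.261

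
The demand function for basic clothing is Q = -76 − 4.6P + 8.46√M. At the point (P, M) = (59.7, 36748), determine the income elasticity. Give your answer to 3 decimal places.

0.638

At P = 59.7, M = 36748: Q = 1271.142.
Holding P constant, ∂Q/∂M = 8.46/(2√M) = 0.022066.
η_M = (∂Q/∂M)·(M/Q) = 0.022066 × (36748/1271.142) = 0.638.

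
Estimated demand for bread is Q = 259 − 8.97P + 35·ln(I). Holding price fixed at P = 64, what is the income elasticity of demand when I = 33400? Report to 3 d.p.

At P = 64, I = 33400: Q = 49.491.
Holding P constant, ∂Q/∂I = 35/I = 0.0010479.
η_I = (∂Q/∂I)·(I/Q) = 0.0010479 × (33400/49.491) = 0.707.

0.707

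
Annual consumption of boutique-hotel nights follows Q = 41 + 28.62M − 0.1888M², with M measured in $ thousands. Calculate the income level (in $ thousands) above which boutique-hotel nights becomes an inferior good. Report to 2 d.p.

75.79

dQ/dM = 28.62 − 0.3776M.
The good is inferior where dQ/dM < 0. Setting dQ/dM = 0 gives M = 28.62 / 0.3776 = 75.79.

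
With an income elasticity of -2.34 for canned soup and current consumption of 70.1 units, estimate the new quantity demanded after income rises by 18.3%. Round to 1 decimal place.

%ΔQ ≈ η × %ΔI = -2.34 × 18.3% = -42.822%.
New Q ≈ 70.1 × (1 − 0.42822) = 40.1.

40.1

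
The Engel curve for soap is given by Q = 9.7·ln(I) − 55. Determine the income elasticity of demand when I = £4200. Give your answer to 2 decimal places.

At I = 4200: Q = 25.926.
dQ/dI = 9.7/I = 0.00230952 at this income.
η = (dQ/dI)·(I/Q) = 0.00230952 × (4200/25.926) = 0.37.

0.37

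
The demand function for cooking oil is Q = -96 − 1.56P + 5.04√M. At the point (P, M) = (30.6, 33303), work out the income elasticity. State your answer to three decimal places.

At P = 30.6, M = 33303: Q = 776.019.
Holding P constant, ∂Q/∂M = 5.04/(2√M) = 0.0138089.
η_M = (∂Q/∂M)·(M/Q) = 0.0138089 × (33303/776.019) = 0.593.

0.593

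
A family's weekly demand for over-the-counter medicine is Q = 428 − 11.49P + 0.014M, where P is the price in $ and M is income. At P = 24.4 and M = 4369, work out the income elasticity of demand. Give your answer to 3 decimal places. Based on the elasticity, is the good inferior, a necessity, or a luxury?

0.293 (necessity)

At P = 24.4, M = 4369: Q = 208.810.
Holding P constant, ∂Q/∂M = 0.014.
η_M = (∂Q/∂M)·(M/Q) = 0.014 × (4369/208.810) = 0.293.
Since 0 < η < 1, this is a necessity.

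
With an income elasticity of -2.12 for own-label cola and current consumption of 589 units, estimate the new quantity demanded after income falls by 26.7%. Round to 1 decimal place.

922.4

%ΔQ ≈ η × %ΔI = -2.12 × (-26.7%) = 56.604%.
New Q ≈ 589 × (1 + 0.56604) = 922.4.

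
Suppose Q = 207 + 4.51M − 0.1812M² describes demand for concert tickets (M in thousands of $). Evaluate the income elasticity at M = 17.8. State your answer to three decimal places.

-0.150

At M = 17.8: Q = 229.8666.
dQ/dM = 4.51 − 0.3624M = -1.94072.
η = (dQ/dM)·(M/Q) = -1.94072 × (17.8/229.8666) = -0.150.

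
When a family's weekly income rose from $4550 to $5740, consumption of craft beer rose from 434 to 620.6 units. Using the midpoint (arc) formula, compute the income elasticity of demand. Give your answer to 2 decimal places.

1.53

ΔQ = 620.6 − 434 = 186.6; midpoint Q̄ = (434 + 620.6)/2 = 527.3.
ΔI = 5740 − 4550 = 1190; midpoint Ī = (4550 + 5740)/2 = 5145.
η = (ΔQ/Q̄) ÷ (ΔI/Ī) = (186.6/527.3) ÷ (1190/5145) = 1.53.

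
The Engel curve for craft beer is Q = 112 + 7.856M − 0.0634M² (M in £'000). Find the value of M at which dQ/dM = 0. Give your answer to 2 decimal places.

dQ/dM = 7.856 − 0.1268M.
The good is inferior where dQ/dM < 0. Setting dQ/dM = 0 gives M = 7.856 / 0.1268 = 61.96.

61.96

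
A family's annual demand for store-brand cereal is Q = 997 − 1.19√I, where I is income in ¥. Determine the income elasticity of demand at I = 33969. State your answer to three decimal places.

At I = 33969: Q = 777.675.
dQ/dI = -1.19/(2√I) = -0.00322831 at this income.
η = (dQ/dI)·(I/Q) = -0.00322831 × (33969/777.675) = -0.141.

-0.141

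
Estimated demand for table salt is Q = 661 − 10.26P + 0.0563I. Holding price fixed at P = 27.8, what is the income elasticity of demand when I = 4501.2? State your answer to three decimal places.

At P = 27.8, I = 4501.2: Q = 629.190.
Holding P constant, ∂Q/∂I = 0.0563.
η_I = (∂Q/∂I)·(I/Q) = 0.0563 × (4501.2/629.190) = 0.403.

0.403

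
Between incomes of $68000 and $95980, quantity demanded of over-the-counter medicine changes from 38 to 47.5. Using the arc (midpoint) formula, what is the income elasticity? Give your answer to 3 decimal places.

ΔQ = 47.5 − 38 = 9.5; midpoint Q̄ = (38 + 47.5)/2 = 42.75.
ΔI = 95980 − 68000 = 27980; midpoint Ī = (68000 + 95980)/2 = 81990.
η = (ΔQ/Q̄) ÷ (ΔI/Ī) = (9.5/42.75) ÷ (27980/81990) = 0.651.

0.651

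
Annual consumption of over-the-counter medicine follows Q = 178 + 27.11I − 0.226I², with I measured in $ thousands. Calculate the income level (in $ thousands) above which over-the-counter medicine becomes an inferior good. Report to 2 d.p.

59.98

dQ/dI = 27.11 − 0.452I.
The good is inferior where dQ/dI < 0. Setting dQ/dI = 0 gives I = 27.11 / 0.452 = 59.98.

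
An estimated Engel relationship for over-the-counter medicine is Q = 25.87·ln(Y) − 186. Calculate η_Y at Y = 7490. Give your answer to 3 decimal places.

At Y = 7490: Q = 44.795.
dQ/dY = 25.87/Y = 0.00345394 at this income.
η = (dQ/dY)·(Y/Q) = 0.00345394 × (7490/44.795) = 0.578.

0.578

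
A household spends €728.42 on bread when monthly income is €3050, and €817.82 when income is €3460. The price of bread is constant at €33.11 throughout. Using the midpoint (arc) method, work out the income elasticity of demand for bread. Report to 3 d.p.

0.918

With a constant price, Q₁ = 728.42/33.11 = 22.000 and Q₂ = 817.82/33.11 = 24.700 (equivalently, work directly with expenditure since P cancels).
Midpoint %ΔQ = (817.82 − 728.42)/773.12 = 0.11564; midpoint %ΔI = (3460 − 3050)/3255 = 0.12596.
η = 0.11564 / 0.12596 = 0.918.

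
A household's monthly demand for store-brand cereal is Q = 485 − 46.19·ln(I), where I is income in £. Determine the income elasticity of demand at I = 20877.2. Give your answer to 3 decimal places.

At I = 20877.2: Q = 25.575.
dQ/dI = -46.19/I = -0.00221246 at this income.
η = (dQ/dI)·(I/Q) = -0.00221246 × (20877.2/25.575) = -1.806.

-1.806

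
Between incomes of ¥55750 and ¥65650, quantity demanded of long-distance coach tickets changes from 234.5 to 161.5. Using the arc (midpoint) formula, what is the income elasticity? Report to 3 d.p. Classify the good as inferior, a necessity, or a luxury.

ΔQ = 161.5 − 234.5 = -73; midpoint Q̄ = (234.5 + 161.5)/2 = 198.
ΔI = 65650 − 55750 = 9900; midpoint Ī = (55750 + 65650)/2 = 60700.
η = (ΔQ/Q̄) ÷ (ΔI/Ī) = (-73/198) ÷ (9900/60700) = -2.261.
η < 0 ⇒ inferior good.

-2.261 (inferior good)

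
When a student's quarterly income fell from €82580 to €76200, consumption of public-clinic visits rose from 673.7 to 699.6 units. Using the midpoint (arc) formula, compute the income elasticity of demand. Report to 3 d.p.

-0.469

ΔQ = 699.6 − 673.7 = 25.9; midpoint Q̄ = (673.7 + 699.6)/2 = 686.65.
ΔI = 76200 − 82580 = -6380; midpoint Ī = (82580 + 76200)/2 = 79390.
η = (ΔQ/Q̄) ÷ (ΔI/Ī) = (25.9/686.65) ÷ (-6380/79390) = -0.469.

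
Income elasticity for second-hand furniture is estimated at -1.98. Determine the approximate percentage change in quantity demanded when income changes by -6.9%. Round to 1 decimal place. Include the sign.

%ΔQ ≈ η × %ΔI = -1.98 × (-6.9%) = 13.7%.

13.7%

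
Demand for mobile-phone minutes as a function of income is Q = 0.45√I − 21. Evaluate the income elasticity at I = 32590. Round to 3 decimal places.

At I = 32590: Q = 60.237.
dQ/dI = 0.45/(2√I) = 0.00124635 at this income.
η = (dQ/dI)·(I/Q) = 0.00124635 × (32590/60.237) = 0.674.

0.674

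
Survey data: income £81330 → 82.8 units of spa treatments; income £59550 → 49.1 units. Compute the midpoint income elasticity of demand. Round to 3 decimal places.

1.653

ΔQ = 49.1 − 82.8 = -33.7; midpoint Q̄ = (82.8 + 49.1)/2 = 65.95.
ΔI = 59550 − 81330 = -21780; midpoint Ī = (81330 + 59550)/2 = 70440.
η = (ΔQ/Q̄) ÷ (ΔI/Ī) = (-33.7/65.95) ÷ (-21780/70440) = 1.653.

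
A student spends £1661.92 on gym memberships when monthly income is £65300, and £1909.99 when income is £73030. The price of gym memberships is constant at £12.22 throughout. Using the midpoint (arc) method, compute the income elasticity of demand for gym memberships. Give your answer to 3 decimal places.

With a constant price, Q₁ = 1661.92/12.22 = 136.000 and Q₂ = 1909.99/12.22 = 156.300 (equivalently, work directly with expenditure since P cancels).
Midpoint %ΔQ = (1909.99 − 1661.92)/1785.96 = 0.13890; midpoint %ΔI = (73030 − 65300)/69165 = 0.11176.
η = 0.13890 / 0.11176 = 1.243.

1.243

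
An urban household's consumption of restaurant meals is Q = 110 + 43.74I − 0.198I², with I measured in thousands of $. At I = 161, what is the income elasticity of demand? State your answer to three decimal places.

-1.596

At I = 161: Q = 2019.7820.
dQ/dI = 43.74 − 0.396I = -20.01600.
η = (dQ/dI)·(I/Q) = -20.01600 × (161/2019.7820) = -1.596.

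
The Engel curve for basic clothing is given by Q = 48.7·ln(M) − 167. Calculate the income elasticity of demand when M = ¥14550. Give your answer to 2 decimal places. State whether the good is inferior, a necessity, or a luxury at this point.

0.16 (necessity)

At M = 14550: Q = 299.806.
dQ/dM = 48.7/M = 0.00334708 at this income.
η = (dQ/dM)·(M/Q) = 0.00334708 × (14550/299.806) = 0.16.
Since 0 < η < 1, the good is a necessity.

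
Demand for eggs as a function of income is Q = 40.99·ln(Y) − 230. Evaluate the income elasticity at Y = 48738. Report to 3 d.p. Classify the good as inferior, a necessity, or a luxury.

At Y = 48738: Q = 212.455.
dQ/dY = 40.99/Y = 0.000841028 at this income.
η = (dQ/dY)·(Y/Q) = 0.000841028 × (48738/212.455) = 0.193.
Since 0 < η < 1, the good is a necessity.

0.193 (necessity)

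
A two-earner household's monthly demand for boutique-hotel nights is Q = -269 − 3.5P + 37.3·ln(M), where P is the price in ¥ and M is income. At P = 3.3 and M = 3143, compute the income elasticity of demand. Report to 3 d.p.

1.882

At P = 3.3, M = 3143: Q = 19.824.
Holding P constant, ∂Q/∂M = 37.3/M = 0.0118676.
η_M = (∂Q/∂M)·(M/Q) = 0.0118676 × (3143/19.824) = 1.882.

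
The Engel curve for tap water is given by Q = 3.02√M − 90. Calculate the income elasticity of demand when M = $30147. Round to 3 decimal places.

At M = 30147: Q = 434.359.
dQ/dM = 3.02/(2√M) = 0.00869671 at this income.
η = (dQ/dM)·(M/Q) = 0.00869671 × (30147/434.359) = 0.604.

0.604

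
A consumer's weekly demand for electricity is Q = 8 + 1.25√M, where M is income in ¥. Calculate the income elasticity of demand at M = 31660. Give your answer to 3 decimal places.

At M = 31660: Q = 230.416.
dQ/dM = 1.25/(2√M) = 0.00351257 at this income.
η = (dQ/dM)·(M/Q) = 0.00351257 × (31660/230.416) = 0.483.

0.483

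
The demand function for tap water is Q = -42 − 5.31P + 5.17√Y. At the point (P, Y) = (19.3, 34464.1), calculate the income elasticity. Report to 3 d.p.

At P = 19.3, Y = 34464.1: Q = 815.302.
Holding P constant, ∂Q/∂Y = 5.17/(2√Y) = 0.0139244.
η_Y = (∂Q/∂Y)·(Y/Q) = 0.0139244 × (34464.1/815.302) = 0.589.

0.589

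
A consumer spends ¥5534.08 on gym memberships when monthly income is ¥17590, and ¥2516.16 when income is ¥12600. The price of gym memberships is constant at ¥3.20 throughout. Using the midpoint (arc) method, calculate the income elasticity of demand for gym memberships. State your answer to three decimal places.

2.268

With a constant price, Q₁ = 5534.08/3.20 = 1729.400 and Q₂ = 2516.16/3.20 = 786.300 (equivalently, work directly with expenditure since P cancels).
Midpoint %ΔQ = (2516.16 − 5534.08)/4025.12 = -0.74977; midpoint %ΔI = (12600 − 17590)/15095 = -0.33057.
η = -0.74977 / -0.33057 = 2.268.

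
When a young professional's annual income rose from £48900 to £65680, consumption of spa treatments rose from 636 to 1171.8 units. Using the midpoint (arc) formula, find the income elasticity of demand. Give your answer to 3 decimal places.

2.024

ΔQ = 1171.8 − 636 = 535.8; midpoint Q̄ = (636 + 1171.8)/2 = 903.9.
ΔI = 65680 − 48900 = 16780; midpoint Ī = (48900 + 65680)/2 = 57290.
η = (ΔQ/Q̄) ÷ (ΔI/Ī) = (535.8/903.9) ÷ (16780/57290) = 2.024.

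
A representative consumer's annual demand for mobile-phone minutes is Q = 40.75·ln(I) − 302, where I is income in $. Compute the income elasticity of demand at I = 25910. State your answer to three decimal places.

At I = 25910: Q = 112.117.
dQ/dI = 40.75/I = 0.00157275 at this income.
η = (dQ/dI)·(I/Q) = 0.00157275 × (25910/112.117) = 0.363.

0.363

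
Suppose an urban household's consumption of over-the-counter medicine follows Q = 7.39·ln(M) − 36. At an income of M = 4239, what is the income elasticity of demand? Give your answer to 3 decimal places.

At M = 4239: Q = 25.722.
dQ/dM = 7.39/M = 0.00174334 at this income.
η = (dQ/dM)·(M/Q) = 0.00174334 × (4239/25.722) = 0.287.

0.287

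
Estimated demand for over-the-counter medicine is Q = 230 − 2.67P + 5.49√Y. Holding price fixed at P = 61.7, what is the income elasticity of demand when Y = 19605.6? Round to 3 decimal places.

At P = 61.7, Y = 19605.6: Q = 833.971.
Holding P constant, ∂Q/∂Y = 5.49/(2√Y) = 0.0196043.
η_Y = (∂Q/∂Y)·(Y/Q) = 0.0196043 × (19605.6/833.971) = 0.461.

0.461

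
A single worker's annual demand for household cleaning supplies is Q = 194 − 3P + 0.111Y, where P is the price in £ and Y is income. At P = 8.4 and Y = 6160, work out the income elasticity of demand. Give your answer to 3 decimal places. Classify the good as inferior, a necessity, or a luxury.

At P = 8.4, Y = 6160: Q = 852.560.
Holding P constant, ∂Q/∂Y = 0.111.
η_Y = (∂Q/∂Y)·(Y/Q) = 0.111 × (6160/852.560) = 0.802.
Since 0 < η < 1, this is a necessity.

0.802 (necessity)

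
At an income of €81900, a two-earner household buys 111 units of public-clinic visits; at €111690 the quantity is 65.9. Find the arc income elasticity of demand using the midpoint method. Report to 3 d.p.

ΔQ = 65.9 − 111 = -45.1; midpoint Q̄ = (111 + 65.9)/2 = 88.45.
ΔI = 111690 − 81900 = 29790; midpoint Ī = (81900 + 111690)/2 = 96795.
η = (ΔQ/Q̄) ÷ (ΔI/Ī) = (-45.1/88.45) ÷ (29790/96795) = -1.657.

-1.657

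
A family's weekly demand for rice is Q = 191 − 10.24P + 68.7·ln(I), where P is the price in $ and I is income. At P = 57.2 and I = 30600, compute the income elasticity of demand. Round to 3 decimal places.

0.218

At P = 57.2, I = 30600: Q = 314.857.
Holding P constant, ∂Q/∂I = 68.7/I = 0.0022451.
η_I = (∂Q/∂I)·(I/Q) = 0.0022451 × (30600/314.857) = 0.218.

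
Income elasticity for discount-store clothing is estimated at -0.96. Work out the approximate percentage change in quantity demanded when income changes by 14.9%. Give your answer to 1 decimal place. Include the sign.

%ΔQ ≈ η × %ΔI = -0.96 × 14.9% = -14.3%.

-14.3%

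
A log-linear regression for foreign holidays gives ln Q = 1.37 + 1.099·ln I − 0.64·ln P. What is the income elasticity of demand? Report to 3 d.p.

In a log-linear demand, the coefficient on ln I is the income elasticity.
So η = 1.099.

1.099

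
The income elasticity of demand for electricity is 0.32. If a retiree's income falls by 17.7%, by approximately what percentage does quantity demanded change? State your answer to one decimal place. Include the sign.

%ΔQ ≈ η × %ΔI = 0.32 × (-17.7%) = -5.7%.

-5.7%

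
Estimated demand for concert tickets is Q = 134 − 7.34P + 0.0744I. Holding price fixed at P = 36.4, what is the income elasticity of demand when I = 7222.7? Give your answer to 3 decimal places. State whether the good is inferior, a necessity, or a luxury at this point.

1.329 (luxury)

At P = 36.4, I = 7222.7: Q = 404.193.
Holding P constant, ∂Q/∂I = 0.0744.
η_I = (∂Q/∂I)·(I/Q) = 0.0744 × (7222.7/404.193) = 1.329.
Since η > 1, this is a luxury.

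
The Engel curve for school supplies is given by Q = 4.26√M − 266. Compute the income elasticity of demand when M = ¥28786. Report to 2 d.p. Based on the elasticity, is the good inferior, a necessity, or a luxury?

0.79 (necessity)

At M = 28786: Q = 456.770.
dQ/dM = 4.26/(2√M) = 0.0125542 at this income.
η = (dQ/dM)·(M/Q) = 0.0125542 × (28786/456.770) = 0.79.
Since 0 < η < 1, the good is a necessity.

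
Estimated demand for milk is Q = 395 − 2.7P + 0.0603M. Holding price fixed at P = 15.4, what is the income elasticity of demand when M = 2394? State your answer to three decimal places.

0.290

At P = 15.4, M = 2394: Q = 497.778.
Holding P constant, ∂Q/∂M = 0.0603.
η_M = (∂Q/∂M)·(M/Q) = 0.0603 × (2394/497.778) = 0.290.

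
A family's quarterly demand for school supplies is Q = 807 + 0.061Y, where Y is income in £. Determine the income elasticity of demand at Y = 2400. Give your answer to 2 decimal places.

At Y = 2400: Q = 953.400.
dQ/dY = 0.061.
η = (dQ/dY)·(Y/Q) = 0.061 × (2400/953.400) = 0.15.

0.15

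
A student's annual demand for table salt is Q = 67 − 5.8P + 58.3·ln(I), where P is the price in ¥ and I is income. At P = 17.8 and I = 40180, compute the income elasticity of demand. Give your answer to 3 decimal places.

At P = 17.8, I = 40180: Q = 581.806.
Holding P constant, ∂Q/∂I = 58.3/I = 0.00145097.
η_I = (∂Q/∂I)·(I/Q) = 0.00145097 × (40180/581.806) = 0.100.

0.100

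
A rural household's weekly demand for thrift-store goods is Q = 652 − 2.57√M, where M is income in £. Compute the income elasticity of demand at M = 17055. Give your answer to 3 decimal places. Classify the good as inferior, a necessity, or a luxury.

At M = 17055: Q = 316.371.
dQ/dM = -2.57/(2√M) = -0.0098396 at this income.
η = (dQ/dM)·(M/Q) = -0.0098396 × (17055/316.371) = -0.530.
Since η < 0, the good is an inferior good.

-0.530 (inferior good)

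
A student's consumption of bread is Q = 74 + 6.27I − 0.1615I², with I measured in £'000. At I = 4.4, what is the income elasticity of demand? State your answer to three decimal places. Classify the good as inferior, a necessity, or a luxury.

0.217 (necessity)

At I = 4.4: Q = 98.4614.
dQ/dI = 6.27 − 0.323I = 4.84880.
η = (dQ/dI)·(I/Q) = 4.84880 × (4.4/98.4614) = 0.217.
0 < η < 1 ⇒ necessity.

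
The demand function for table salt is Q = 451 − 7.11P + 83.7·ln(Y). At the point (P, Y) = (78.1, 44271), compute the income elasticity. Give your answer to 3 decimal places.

At P = 78.1, Y = 44271: Q = 791.139.
Holding P constant, ∂Q/∂Y = 83.7/Y = 0.00189063.
η_Y = (∂Q/∂Y)·(Y/Q) = 0.00189063 × (44271/791.139) = 0.106.

0.106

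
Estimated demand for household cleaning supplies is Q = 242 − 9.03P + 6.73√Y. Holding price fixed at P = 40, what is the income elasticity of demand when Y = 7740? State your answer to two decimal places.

0.63

At P = 40, Y = 7740: Q = 472.887.
Holding P constant, ∂Q/∂Y = 6.73/(2√Y) = 0.0382485.
η_Y = (∂Q/∂Y)·(Y/Q) = 0.0382485 × (7740/472.887) = 0.63.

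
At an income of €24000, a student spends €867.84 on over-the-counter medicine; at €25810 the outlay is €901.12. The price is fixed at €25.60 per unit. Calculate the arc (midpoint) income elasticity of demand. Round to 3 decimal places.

0.518

With a constant price, Q₁ = 867.84/25.60 = 33.900 and Q₂ = 901.12/25.60 = 35.200 (equivalently, work directly with expenditure since P cancels).
Midpoint %ΔQ = (901.12 − 867.84)/884.48 = 0.03763; midpoint %ΔI = (25810 − 24000)/24905 = 0.07268.
η = 0.03763 / 0.07268 = 0.518.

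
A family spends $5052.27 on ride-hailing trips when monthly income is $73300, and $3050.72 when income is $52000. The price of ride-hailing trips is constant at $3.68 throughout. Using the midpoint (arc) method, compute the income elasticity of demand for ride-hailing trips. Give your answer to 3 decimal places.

1.453

With a constant price, Q₁ = 5052.27/3.68 = 1372.899 and Q₂ = 3050.72/3.68 = 829.000 (equivalently, work directly with expenditure since P cancels).
Midpoint %ΔQ = (3050.72 − 5052.27)/4051.50 = -0.49403; midpoint %ΔI = (52000 − 73300)/62650 = -0.33998.
η = -0.49403 / -0.33998 = 1.453.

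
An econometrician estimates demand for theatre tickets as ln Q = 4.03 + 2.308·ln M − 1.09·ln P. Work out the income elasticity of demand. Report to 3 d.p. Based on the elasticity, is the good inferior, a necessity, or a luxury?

In a log-linear demand, the coefficient on ln M is the income elasticity.
So η = 2.308.
η > 1 ⇒ luxury.

2.308 (luxury)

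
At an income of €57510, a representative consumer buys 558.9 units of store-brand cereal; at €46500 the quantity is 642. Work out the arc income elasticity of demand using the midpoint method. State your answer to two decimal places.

-0.65

ΔQ = 642 − 558.9 = 83.1; midpoint Q̄ = (558.9 + 642)/2 = 600.45.
ΔI = 46500 − 57510 = -11010; midpoint Ī = (57510 + 46500)/2 = 52005.
η = (ΔQ/Q̄) ÷ (ΔI/Ī) = (83.1/600.45) ÷ (-11010/52005) = -0.65.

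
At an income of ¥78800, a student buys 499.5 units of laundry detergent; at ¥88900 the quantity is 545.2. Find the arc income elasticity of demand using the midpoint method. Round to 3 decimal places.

ΔQ = 545.2 − 499.5 = 45.7; midpoint Q̄ = (499.5 + 545.2)/2 = 522.35.
ΔI = 88900 − 78800 = 10100; midpoint Ī = (78800 + 88900)/2 = 83850.
η = (ΔQ/Q̄) ÷ (ΔI/Ī) = (45.7/522.35) ÷ (10100/83850) = 0.726.

0.726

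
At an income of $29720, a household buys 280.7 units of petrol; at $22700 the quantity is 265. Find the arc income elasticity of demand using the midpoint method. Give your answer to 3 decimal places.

0.215

ΔQ = 265 − 280.7 = -15.7; midpoint Q̄ = (280.7 + 265)/2 = 272.85.
ΔI = 22700 − 29720 = -7020; midpoint Ī = (29720 + 22700)/2 = 26210.
η = (ΔQ/Q̄) ÷ (ΔI/Ī) = (-15.7/272.85) ÷ (-7020/26210) = 0.215.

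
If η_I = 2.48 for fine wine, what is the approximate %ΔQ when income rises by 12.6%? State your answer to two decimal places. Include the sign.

%ΔQ ≈ η × %ΔI = 2.48 × 12.6% = 31.25%.

31.25%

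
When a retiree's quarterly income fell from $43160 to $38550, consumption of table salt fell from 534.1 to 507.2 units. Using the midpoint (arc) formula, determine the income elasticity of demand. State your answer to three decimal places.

ΔQ = 507.2 − 534.1 = -26.9; midpoint Q̄ = (534.1 + 507.2)/2 = 520.65.
ΔI = 38550 − 43160 = -4610; midpoint Ī = (43160 + 38550)/2 = 40855.
η = (ΔQ/Q̄) ÷ (ΔI/Ī) = (-26.9/520.65) ÷ (-4610/40855) = 0.458.

0.458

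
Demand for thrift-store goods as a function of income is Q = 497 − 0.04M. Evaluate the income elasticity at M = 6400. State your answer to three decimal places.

At M = 6400: Q = 241.000.
dQ/dM = −0.04.
η = (dQ/dM)·(M/Q) = -0.04 × (6400/241.000) = -1.062.

-1.062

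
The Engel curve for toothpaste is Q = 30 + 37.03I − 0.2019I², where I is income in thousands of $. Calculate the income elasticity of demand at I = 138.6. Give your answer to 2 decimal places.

-2.04

At I = 138.6: Q = 1283.8671.
dQ/dI = 37.03 − 0.4038I = -18.93668.
η = (dQ/dI)·(I/Q) = -18.93668 × (138.6/1283.8671) = -2.04.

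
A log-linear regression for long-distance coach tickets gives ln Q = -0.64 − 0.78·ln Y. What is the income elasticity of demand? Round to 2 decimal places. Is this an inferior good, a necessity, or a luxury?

-0.78 (inferior good)

In a log-linear demand, the coefficient on ln Y is the income elasticity.
So η = -0.78.
η < 0 ⇒ inferior good.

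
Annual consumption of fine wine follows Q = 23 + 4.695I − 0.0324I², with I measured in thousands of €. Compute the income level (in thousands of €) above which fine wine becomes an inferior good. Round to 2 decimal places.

72.45

dQ/dI = 4.695 − 0.0648I.
The good is inferior where dQ/dI < 0. Setting dQ/dI = 0 gives I = 4.695 / 0.0648 = 72.45.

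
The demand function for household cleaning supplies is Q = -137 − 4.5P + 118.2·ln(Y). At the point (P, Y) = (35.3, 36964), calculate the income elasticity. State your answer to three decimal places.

At P = 35.3, Y = 36964: Q = 947.342.
Holding P constant, ∂Q/∂Y = 118.2/Y = 0.00319771.
η_Y = (∂Q/∂Y)·(Y/Q) = 0.00319771 × (36964/947.342) = 0.125.

0.125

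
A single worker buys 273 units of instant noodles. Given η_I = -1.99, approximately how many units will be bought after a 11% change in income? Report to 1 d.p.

%ΔQ ≈ η × %ΔI = -1.99 × 11% = -21.89%.
New Q ≈ 273 × (1 − 0.2189) = 213.2.

213.2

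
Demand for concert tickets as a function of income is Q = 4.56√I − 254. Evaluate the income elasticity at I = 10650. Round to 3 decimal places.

At I = 10650: Q = 216.587.
dQ/dI = 4.56/(2√I) = 0.0220933 at this income.
η = (dQ/dI)·(I/Q) = 0.0220933 × (10650/216.587) = 1.086.

1.086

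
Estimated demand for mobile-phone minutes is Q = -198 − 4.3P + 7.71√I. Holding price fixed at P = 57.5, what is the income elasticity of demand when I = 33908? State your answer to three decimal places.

0.728

At P = 57.5, I = 33908: Q = 974.479.
Holding P constant, ∂Q/∂I = 7.71/(2√I) = 0.020935.
η_I = (∂Q/∂I)·(I/Q) = 0.020935 × (33908/974.479) = 0.728.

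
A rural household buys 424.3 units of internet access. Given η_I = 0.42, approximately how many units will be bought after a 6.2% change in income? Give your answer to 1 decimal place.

%ΔQ ≈ η × %ΔI = 0.42 × 6.2% = 2.604%.
New Q ≈ 424.3 × (1 + 0.02604) = 435.3.

435.3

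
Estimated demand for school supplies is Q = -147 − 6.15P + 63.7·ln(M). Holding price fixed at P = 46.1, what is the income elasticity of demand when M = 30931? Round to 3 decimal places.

At P = 46.1, M = 30931: Q = 228.112.
Holding P constant, ∂Q/∂M = 63.7/M = 0.00205942.
η_M = (∂Q/∂M)·(M/Q) = 0.00205942 × (30931/228.112) = 0.279.

0.279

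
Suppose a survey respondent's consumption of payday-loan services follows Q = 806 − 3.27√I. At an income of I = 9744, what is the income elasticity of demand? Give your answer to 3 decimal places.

-0.334

At I = 9744: Q = 483.213.
dQ/dI = -3.27/(2√I) = -0.0165634 at this income.
η = (dQ/dI)·(I/Q) = -0.0165634 × (9744/483.213) = -0.334.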